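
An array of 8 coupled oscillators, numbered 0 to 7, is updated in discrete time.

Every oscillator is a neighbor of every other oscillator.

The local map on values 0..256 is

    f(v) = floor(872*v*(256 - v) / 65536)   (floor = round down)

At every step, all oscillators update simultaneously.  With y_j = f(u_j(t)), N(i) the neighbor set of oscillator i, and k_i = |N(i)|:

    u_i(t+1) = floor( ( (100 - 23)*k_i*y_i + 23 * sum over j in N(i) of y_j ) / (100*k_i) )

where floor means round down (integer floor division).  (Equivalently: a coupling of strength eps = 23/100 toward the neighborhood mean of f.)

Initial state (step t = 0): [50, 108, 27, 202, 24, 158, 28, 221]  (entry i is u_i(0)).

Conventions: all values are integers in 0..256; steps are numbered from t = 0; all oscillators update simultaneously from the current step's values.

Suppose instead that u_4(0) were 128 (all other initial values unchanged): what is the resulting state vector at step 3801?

Simulating step by step:
t=0: [50, 108, 27, 202, 128, 158, 28, 221]
t=1: [139, 195, 99, 145, 199, 190, 100, 114]
t=2: [209, 166, 202, 208, 160, 172, 202, 208]
t=3: [137, 187, 148, 139, 192, 183, 148, 139]
t=4: [211, 178, 208, 211, 172, 182, 208, 211]
t=5: [132, 174, 136, 132, 180, 171, 136, 132]
t=6: [214, 193, 214, 214, 188, 196, 214, 214]
t=7: [123, 154, 123, 123, 160, 150, 123, 123]
t=8: [216, 210, 216, 216, 206, 211, 216, 216]
t=9: [115, 125, 115, 115, 132, 124, 115, 115]
t=10: [215, 216, 215, 215, 216, 216, 215, 215]
t=11: [116, 114, 116, 116, 114, 114, 116, 116]
t=12: [215, 215, 215, 215, 215, 215, 215, 215]
t=13: [117, 117, 117, 117, 117, 117, 117, 117]
t=14: [216, 216, 216, 216, 216, 216, 216, 216]
t=15: [114, 114, 114, 114, 114, 114, 114, 114]
t=16: [215, 215, 215, 215, 215, 215, 215, 215]

Answer: [117, 117, 117, 117, 117, 117, 117, 117]
Key observation: The state at step 12, [215, 215, 215, 215, 215, 215, 215, 215], reappears at step 16: the system is in a cycle of period 4 from step 12 on.  Therefore the state at step 3801 equals the state at step 12 + ((3801 - 12) mod 4) = 13, which is [117, 117, 117, 117, 117, 117, 117, 117].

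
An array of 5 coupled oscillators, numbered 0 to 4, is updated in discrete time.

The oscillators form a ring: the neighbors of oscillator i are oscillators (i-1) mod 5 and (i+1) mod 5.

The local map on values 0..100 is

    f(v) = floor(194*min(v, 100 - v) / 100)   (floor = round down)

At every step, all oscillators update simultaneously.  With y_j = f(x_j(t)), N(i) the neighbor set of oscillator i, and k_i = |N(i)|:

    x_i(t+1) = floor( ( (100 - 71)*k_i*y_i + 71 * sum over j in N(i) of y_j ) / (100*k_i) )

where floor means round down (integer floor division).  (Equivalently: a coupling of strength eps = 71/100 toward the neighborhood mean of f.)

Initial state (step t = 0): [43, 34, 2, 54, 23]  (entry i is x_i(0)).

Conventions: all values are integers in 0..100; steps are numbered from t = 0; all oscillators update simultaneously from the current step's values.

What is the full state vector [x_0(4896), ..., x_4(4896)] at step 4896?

Simulating step by step:
t=0: [43, 34, 2, 54, 23]
t=1: [62, 49, 55, 42, 73]
t=2: [73, 84, 87, 72, 69]
t=3: [47, 36, 37, 45, 55]
t=4: [81, 77, 75, 81, 88]
t=5: [34, 42, 42, 35, 32]
t=6: [69, 75, 76, 70, 64]
t=7: [58, 51, 50, 57, 61]
t=8: [83, 90, 91, 85, 79]
t=9: [30, 22, 21, 28, 33]
t=10: [54, 46, 45, 52, 58]
t=11: [86, 88, 89, 86, 88]
t=12: [24, 23, 23, 23, 25]
t=13: [46, 44, 44, 45, 45]
t=14: [86, 86, 85, 86, 87]
t=15: [26, 27, 27, 27, 26]
t=16: [50, 51, 52, 51, 50]
t=17: [96, 95, 94, 95, 96]
t=18: [7, 9, 9, 9, 7]
t=19: [14, 15, 17, 15, 14]
t=20: [27, 29, 29, 29, 27]
t=21: [53, 54, 56, 54, 53]
t=22: [90, 88, 87, 88, 90]
t=23: [20, 22, 23, 22, 20]
t=24: [39, 41, 42, 41, 39]
t=25: [76, 78, 79, 78, 76]
t=26: [44, 42, 41, 42, 44]
t=27: [83, 81, 80, 81, 83]
t=28: [33, 35, 36, 35, 33]
t=29: [65, 66, 67, 66, 65]
t=30: [66, 65, 64, 65, 66]
t=31: [65, 67, 67, 67, 65]
t=32: [65, 65, 64, 65, 65]
t=33: [67, 67, 67, 67, 67]
t=34: [64, 64, 64, 64, 64]
t=35: [69, 69, 69, 69, 69]
t=36: [60, 60, 60, 60, 60]
t=37: [77, 77, 77, 77, 77]
t=38: [44, 44, 44, 44, 44]
t=39: [85, 85, 85, 85, 85]
t=40: [29, 29, 29, 29, 29]
t=41: [56, 56, 56, 56, 56]
t=42: [85, 85, 85, 85, 85]

Answer: [85, 85, 85, 85, 85]
Key observation: The state at step 39, [85, 85, 85, 85, 85], reappears at step 42: the system is in a cycle of period 3 from step 39 on.  Therefore the state at step 4896 equals the state at step 39 + ((4896 - 39) mod 3) = 39, which is [85, 85, 85, 85, 85].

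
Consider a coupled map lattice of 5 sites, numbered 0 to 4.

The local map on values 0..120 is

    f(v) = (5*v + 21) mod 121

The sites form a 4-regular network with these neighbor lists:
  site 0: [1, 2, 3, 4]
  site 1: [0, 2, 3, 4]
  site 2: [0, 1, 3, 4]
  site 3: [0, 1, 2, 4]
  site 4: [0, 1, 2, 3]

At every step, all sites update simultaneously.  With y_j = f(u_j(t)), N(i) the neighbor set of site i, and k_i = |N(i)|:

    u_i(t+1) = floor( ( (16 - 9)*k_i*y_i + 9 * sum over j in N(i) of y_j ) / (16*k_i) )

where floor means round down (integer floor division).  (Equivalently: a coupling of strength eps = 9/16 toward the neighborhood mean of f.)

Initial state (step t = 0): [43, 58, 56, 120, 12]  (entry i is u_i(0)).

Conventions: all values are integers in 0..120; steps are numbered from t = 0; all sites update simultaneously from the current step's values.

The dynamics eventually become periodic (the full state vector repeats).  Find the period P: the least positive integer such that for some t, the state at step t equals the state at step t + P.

Answer: 5
Key observation: The state at step 92, [66, 66, 66, 67, 67], reappears at step 97 — and no state repeats earlier — so the cycle the system enters has period 5.

Derivation:
t=0: [43, 58, 56, 120, 12]
t=1: [81, 68, 65, 52, 71]
t=2: [66, 82, 78, 59, 51]
t=3: [79, 67, 61, 68, 56]
t=4: [76, 94, 85, 95, 77]
t=5: [37, 27, 50, 29, 38]
t=6: [65, 50, 48, 53, 66]
t=7: [73, 51, 48, 55, 75]
t=8: [29, 33, 28, 38, 32]
t=9: [55, 61, 54, 68, 60]
t=10: [70, 79, 68, 89, 77]
t=11: [48, 61, 81, 76, 58]
t=12: [44, 63, 57, 49, 58]
t=13: [87, 80, 71, 59, 72]
t=14: [63, 53, 39, 57, 41]
t=15: [84, 69, 84, 75, 87]
t=16: [63, 40, 63, 49, 67]
t=17: [87, 89, 87, 67, 93]
t=18: [84, 87, 84, 90, 57]
t=19: [82, 86, 82, 91, 78]
t=20: [74, 80, 74, 87, 68]
t=21: [54, 63, 54, 73, 81]
t=22: [53, 67, 53, 45, 57]
t=23: [51, 71, 51, 39, 56]
t=24: [43, 36, 43, 61, 50]
t=25: [93, 83, 93, 84, 68]
t=26: [39, 60, 39, 61, 73]
t=27: [81, 76, 81, 77, 59]
t=28: [58, 50, 58, 52, 61]
t=29: [61, 49, 61, 52, 65]
t=30: [72, 54, 72, 58, 77]
t=31: [33, 42, 33, 48, 40]
t=32: [69, 83, 69, 56, 80]
t=33: [28, 49, 28, 45, 44]
t=34: [43, 39, 43, 33, 67]
t=35: [105, 99, 105, 90, 104]
t=36: [63, 54, 63, 77, 62]
t=37: [79, 66, 79, 64, 78]
t=38: [66, 83, 66, 80, 65]
t=39: [96, 85, 96, 80, 94]
t=40: [30, 50, 30, 42, 27]
t=41: [53, 47, 53, 71, 48]
t=42: [31, 23, 31, 22, 24]
t=43: [38, 26, 38, 24, 27]
t=44: [63, 46, 63, 43, 47]
t=45: [73, 48, 73, 79, 50]
t=46: [27, 26, 27, 36, 29]
t=47: [42, 40, 42, 55, 45]
t=48: [85, 82, 85, 69, 54]
t=49: [64, 60, 64, 41, 54]
t=50: [90, 84, 90, 91, 75]
t=51: [93, 85, 93, 95, 71]
t=52: [16, 40, 16, 19, 19]
t=53: [105, 104, 105, 109, 109]
t=54: [66, 65, 66, 72, 72]
t=55: [82, 81, 82, 55, 55]
t=56: [63, 61, 63, 59, 59]
t=57: [86, 84, 86, 81, 81]
t=58: [79, 76, 79, 72, 72]
t=59: [41, 36, 41, 30, 30]
t=60: [86, 78, 86, 69, 69]
t=61: [58, 46, 58, 33, 33]
t=62: [59, 41, 59, 58, 58]
t=63: [76, 86, 76, 75, 75]
t=64: [43, 58, 43, 42, 42]
t=65: [107, 93, 107, 105, 105]
t=66: [59, 38, 59, 56, 56]
t=67: [72, 76, 72, 67, 67]
t=68: [47, 53, 47, 76, 76]
t=69: [24, 33, 24, 32, 32]
t=70: [37, 50, 37, 49, 49]
t=71: [59, 43, 59, 41, 41]
t=72: [88, 100, 88, 97, 97]
t=73: [68, 49, 68, 45, 45]
t=74: [73, 45, 73, 39, 39]
t=75: [40, 34, 40, 61, 61]
t=76: [91, 82, 91, 86, 86]
t=77: [99, 86, 99, 92, 92]
t=78: [64, 80, 64, 89, 89]
t=79: [94, 82, 94, 95, 95]
t=80: [16, 35, 16, 18, 18]
t=81: [100, 92, 100, 103, 103]
t=82: [52, 76, 52, 57, 57]
t=83: [45, 45, 45, 53, 53]
t=84: [15, 15, 15, 27, 27]
t=85: [78, 78, 78, 60, 60]
t=86: [56, 56, 56, 65, 65]
t=87: [71, 71, 71, 85, 85]
t=88: [32, 32, 32, 53, 53]
t=89: [55, 55, 55, 50, 50]
t=90: [46, 46, 46, 39, 39]
t=91: [33, 33, 33, 58, 58]
t=92: [66, 66, 66, 67, 67]
t=93: [110, 110, 110, 111, 111]
t=94: [88, 88, 88, 89, 89]
t=95: [99, 99, 99, 100, 100]
t=96: [33, 33, 33, 34, 34]
t=97: [66, 66, 66, 67, 67]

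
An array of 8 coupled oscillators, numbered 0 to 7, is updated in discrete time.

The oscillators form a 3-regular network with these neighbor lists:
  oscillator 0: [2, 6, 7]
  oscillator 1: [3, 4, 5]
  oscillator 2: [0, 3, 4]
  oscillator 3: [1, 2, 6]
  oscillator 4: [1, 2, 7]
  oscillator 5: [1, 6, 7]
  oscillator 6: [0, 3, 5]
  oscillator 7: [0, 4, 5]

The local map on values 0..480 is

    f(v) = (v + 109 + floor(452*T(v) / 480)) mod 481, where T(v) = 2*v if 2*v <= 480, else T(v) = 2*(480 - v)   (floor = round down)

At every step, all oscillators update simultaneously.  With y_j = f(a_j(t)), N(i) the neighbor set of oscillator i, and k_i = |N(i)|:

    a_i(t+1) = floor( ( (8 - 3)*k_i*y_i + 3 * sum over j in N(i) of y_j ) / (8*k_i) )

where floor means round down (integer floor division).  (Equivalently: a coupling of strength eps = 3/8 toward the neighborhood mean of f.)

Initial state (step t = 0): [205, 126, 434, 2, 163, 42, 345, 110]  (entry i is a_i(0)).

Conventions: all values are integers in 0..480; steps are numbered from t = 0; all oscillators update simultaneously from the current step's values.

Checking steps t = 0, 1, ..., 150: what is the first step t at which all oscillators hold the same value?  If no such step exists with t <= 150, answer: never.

Simulating step by step:
t=0: [205, 126, 434, 2, 163, 42, 345, 110]  (not all equal)
t=1: [237, 350, 146, 177, 191, 284, 212, 334]  (not all equal)
t=2: [259, 213, 108, 149, 174, 262, 240, 243]  (not all equal)
t=3: [321, 212, 323, 158, 203, 297, 282, 289]  (not all equal)
t=4: [255, 220, 221, 147, 228, 267, 251, 263]  (not all equal)
t=5: [300, 242, 245, 136, 281, 293, 275, 297]  (not all equal)
t=6: [276, 270, 268, 127, 289, 280, 250, 271]  (not all equal)
t=7: [292, 312, 314, 409, 282, 289, 325, 288]  (not all equal)
t=8: [268, 251, 249, 200, 274, 269, 242, 277]  (not all equal)
t=9: [299, 292, 293, 245, 294, 298, 297, 289]  (not all equal)
t=10: [269, 278, 277, 298, 272, 269, 274, 273]  (not all equal)
t=11: [292, 285, 286, 275, 289, 291, 287, 291]  (not all equal)
t=12: [275, 279, 279, 285, 276, 275, 278, 274]  (not all equal)
t=13: [288, 285, 285, 282, 287, 288, 286, 288]  (not all equal)
t=14: [277, 279, 279, 281, 278, 277, 278, 277]  (not all equal)
t=15: [286, 285, 285, 283, 285, 286, 285, 286]  (not all equal)
t=16: [279, 280, 280, 281, 279, 279, 280, 279]  (not all equal)
t=17: [284, 284, 284, 283, 284, 284, 284, 285]  (not all equal)
t=18: [280, 281, 281, 281, 280, 280, 281, 280]  (not all equal)
t=19: [283, 283, 283, 283, 283, 283, 283, 284]  (not all equal)
t=20: [281, 282, 282, 282, 281, 281, 282, 281]  (not all equal)
t=21: [282, 282, 282, 282, 282, 282, 282, 283]  (not all equal)
t=22: [282, 282, 282, 282, 282, 282, 282, 282]  (all equal)

Answer: 22
Key observation: Synchronization is absorbing here: once all oscillators are equal they stay equal, and step 22 is the first all-equal step.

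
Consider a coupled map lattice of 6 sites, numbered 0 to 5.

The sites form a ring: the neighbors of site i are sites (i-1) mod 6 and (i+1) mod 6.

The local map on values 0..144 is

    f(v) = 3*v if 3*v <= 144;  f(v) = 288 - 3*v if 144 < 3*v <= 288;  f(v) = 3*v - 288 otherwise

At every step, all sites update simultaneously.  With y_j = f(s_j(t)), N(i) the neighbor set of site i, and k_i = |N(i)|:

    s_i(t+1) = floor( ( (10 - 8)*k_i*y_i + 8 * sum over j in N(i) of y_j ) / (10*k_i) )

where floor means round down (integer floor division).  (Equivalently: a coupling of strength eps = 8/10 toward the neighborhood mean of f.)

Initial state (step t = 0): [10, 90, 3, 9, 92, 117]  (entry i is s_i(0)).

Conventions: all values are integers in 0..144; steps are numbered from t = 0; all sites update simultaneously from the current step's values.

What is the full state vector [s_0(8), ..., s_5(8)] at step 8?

Simulating step by step:
t=0: [10, 90, 3, 9, 92, 117]
t=1: [38, 19, 19, 13, 38, 29]
t=2: [80, 79, 49, 76, 73, 108]
t=3: [44, 85, 72, 96, 52, 54]
t=4: [90, 88, 27, 81, 76, 130]
t=5: [54, 44, 43, 65, 70, 51]
t=6: [132, 128, 115, 101, 106, 108]
t=7: [74, 85, 55, 37, 26, 62]
t=8: [67, 82, 82, 102, 100, 78]

Answer: [67, 82, 82, 102, 100, 78]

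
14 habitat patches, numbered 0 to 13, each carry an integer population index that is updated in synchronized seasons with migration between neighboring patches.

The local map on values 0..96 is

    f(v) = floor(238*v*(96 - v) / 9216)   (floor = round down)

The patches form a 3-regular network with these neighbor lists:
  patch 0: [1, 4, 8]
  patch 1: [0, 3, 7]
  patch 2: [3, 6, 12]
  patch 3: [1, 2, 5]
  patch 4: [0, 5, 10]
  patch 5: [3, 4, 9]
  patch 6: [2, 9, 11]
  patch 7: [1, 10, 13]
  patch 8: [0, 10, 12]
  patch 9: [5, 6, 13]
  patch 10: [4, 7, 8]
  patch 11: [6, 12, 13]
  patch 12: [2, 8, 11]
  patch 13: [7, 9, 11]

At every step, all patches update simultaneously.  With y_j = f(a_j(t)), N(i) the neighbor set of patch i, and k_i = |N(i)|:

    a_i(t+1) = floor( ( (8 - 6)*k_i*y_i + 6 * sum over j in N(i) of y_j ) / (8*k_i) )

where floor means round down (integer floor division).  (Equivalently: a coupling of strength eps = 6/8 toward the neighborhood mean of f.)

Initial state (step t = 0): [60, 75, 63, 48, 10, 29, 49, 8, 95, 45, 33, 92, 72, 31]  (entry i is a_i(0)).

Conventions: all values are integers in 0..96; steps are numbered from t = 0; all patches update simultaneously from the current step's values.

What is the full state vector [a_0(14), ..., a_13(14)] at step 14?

Answer: [57, 57, 57, 57, 57, 57, 57, 57, 57, 57, 57, 57, 57, 57]

Derivation:
t=0: [60, 75, 63, 48, 10, 29, 49, 8, 95, 45, 33, 92, 72, 31]
t=1: [29, 43, 53, 50, 45, 47, 45, 40, 38, 55, 23, 41, 27, 34]
t=2: [55, 56, 56, 58, 52, 58, 58, 53, 49, 57, 53, 54, 55, 56]
t=3: [58, 57, 56, 56, 57, 57, 57, 57, 58, 56, 58, 57, 58, 57]
t=4: [56, 56, 56, 57, 56, 57, 57, 56, 56, 57, 56, 56, 56, 57]
t=5: [57, 57, 57, 57, 57, 57, 57, 57, 57, 57, 57, 57, 57, 57]
t=6: [57, 57, 57, 57, 57, 57, 57, 57, 57, 57, 57, 57, 57, 57]
t=7: [57, 57, 57, 57, 57, 57, 57, 57, 57, 57, 57, 57, 57, 57]
t=8: [57, 57, 57, 57, 57, 57, 57, 57, 57, 57, 57, 57, 57, 57]
t=9: [57, 57, 57, 57, 57, 57, 57, 57, 57, 57, 57, 57, 57, 57]
t=10: [57, 57, 57, 57, 57, 57, 57, 57, 57, 57, 57, 57, 57, 57]
t=11: [57, 57, 57, 57, 57, 57, 57, 57, 57, 57, 57, 57, 57, 57]
t=12: [57, 57, 57, 57, 57, 57, 57, 57, 57, 57, 57, 57, 57, 57]
t=13: [57, 57, 57, 57, 57, 57, 57, 57, 57, 57, 57, 57, 57, 57]
t=14: [57, 57, 57, 57, 57, 57, 57, 57, 57, 57, 57, 57, 57, 57]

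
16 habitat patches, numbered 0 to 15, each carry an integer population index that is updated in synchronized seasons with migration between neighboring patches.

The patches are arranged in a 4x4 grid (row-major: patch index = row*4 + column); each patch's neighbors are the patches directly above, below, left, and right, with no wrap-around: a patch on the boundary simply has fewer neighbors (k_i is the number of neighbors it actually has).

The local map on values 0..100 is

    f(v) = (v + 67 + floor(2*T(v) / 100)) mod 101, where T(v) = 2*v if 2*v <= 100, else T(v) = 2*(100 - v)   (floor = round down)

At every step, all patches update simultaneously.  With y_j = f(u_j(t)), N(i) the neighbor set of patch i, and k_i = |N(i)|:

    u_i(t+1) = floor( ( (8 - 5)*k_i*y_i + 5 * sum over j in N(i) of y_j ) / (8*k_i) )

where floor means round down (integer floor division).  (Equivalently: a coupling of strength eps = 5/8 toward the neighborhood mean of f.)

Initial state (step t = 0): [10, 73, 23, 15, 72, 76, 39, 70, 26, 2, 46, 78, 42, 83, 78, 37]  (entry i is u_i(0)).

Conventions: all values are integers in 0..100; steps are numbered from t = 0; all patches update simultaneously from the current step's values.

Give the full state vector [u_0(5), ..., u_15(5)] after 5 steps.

Answer: [14, 24, 64, 76, 17, 22, 69, 76, 19, 26, 75, 81, 18, 32, 75, 86]

Derivation:
t=0: [10, 73, 23, 15, 72, 76, 39, 70, 26, 2, 46, 78, 42, 83, 78, 37]
t=1: [53, 58, 60, 70, 59, 39, 30, 41, 59, 56, 30, 27, 48, 43, 30, 29]
t=2: [23, 20, 43, 24, 20, 29, 58, 50, 23, 30, 85, 77, 16, 32, 79, 96]
t=3: [88, 73, 46, 42, 90, 82, 36, 39, 89, 89, 52, 43, 90, 84, 61, 50]
t=4: [50, 38, 15, 9, 53, 42, 14, 6, 55, 47, 22, 12, 53, 47, 28, 18]
t=5: [14, 24, 64, 76, 17, 22, 69, 76, 19, 26, 75, 81, 18, 32, 75, 86]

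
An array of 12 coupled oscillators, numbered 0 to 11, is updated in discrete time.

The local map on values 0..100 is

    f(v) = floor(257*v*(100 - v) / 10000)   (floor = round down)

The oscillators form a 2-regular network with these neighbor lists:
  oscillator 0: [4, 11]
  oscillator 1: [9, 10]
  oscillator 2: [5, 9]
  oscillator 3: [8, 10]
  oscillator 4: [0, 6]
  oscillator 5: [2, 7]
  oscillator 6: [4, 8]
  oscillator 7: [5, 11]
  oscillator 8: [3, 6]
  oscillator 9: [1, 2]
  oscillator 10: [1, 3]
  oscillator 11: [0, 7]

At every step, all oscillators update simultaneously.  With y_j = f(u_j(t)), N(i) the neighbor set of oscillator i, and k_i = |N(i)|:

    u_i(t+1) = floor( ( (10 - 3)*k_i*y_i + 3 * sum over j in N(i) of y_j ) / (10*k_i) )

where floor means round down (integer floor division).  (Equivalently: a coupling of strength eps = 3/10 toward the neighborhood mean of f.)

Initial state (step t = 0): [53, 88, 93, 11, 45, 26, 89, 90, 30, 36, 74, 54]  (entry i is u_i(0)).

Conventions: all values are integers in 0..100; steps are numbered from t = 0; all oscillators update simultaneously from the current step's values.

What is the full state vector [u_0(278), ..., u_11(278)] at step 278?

Simulating step by step:
t=0: [53, 88, 93, 11, 45, 26, 89, 90, 30, 36, 74, 54]
t=1: [63, 35, 27, 32, 57, 40, 34, 32, 44, 47, 42, 57]
t=2: [59, 59, 53, 57, 60, 58, 58, 56, 60, 61, 60, 60]
t=3: [61, 61, 63, 61, 61, 62, 61, 62, 61, 61, 61, 61]
t=4: [61, 61, 59, 61, 61, 59, 61, 60, 61, 60, 61, 60]
t=5: [61, 61, 61, 61, 61, 61, 61, 61, 61, 61, 61, 61]
t=6: [61, 61, 61, 61, 61, 61, 61, 61, 61, 61, 61, 61]

Answer: [61, 61, 61, 61, 61, 61, 61, 61, 61, 61, 61, 61]
Key observation: The state at step 5, [61, 61, 61, 61, 61, 61, 61, 61, 61, 61, 61, 61], reappears at step 6: the system is in a cycle of period 1 from step 5 on.  Therefore the state at step 278 equals the state at step 5 + ((278 - 5) mod 1) = 5, which is [61, 61, 61, 61, 61, 61, 61, 61, 61, 61, 61, 61].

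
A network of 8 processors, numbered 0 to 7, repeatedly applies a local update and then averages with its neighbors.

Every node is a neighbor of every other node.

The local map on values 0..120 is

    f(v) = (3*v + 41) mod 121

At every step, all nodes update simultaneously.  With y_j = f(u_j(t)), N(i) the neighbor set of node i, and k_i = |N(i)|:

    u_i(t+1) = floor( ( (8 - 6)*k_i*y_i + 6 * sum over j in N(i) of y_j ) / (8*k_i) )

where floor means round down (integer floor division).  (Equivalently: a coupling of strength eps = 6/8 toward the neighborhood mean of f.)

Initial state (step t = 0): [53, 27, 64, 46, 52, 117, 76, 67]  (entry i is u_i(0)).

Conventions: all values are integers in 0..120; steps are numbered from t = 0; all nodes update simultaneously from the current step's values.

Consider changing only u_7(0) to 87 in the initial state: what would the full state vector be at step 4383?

Answer: [50, 49, 50, 50, 50, 49, 49, 50]
Key observation: The state at step 4, [69, 68, 69, 69, 69, 68, 68, 69], reappears at step 9: the system is in a cycle of period 5 from step 4 on.  Therefore the state at step 4383 equals the state at step 4 + ((4383 - 4) mod 5) = 8, which is [50, 49, 50, 50, 50, 49, 49, 50].

Derivation:
t=0: [53, 27, 64, 46, 52, 117, 76, 87]
t=1: [58, 47, 63, 55, 58, 51, 51, 55]
t=2: [85, 80, 87, 84, 85, 82, 82, 84]
t=3: [50, 48, 51, 50, 50, 49, 49, 50]
t=4: [69, 68, 69, 69, 69, 68, 68, 69]
t=5: [5, 4, 5, 5, 5, 4, 4, 5]
t=6: [55, 54, 55, 55, 55, 54, 54, 55]
t=7: [84, 83, 84, 84, 84, 83, 83, 84]
t=8: [50, 49, 50, 50, 50, 49, 49, 50]
t=9: [69, 68, 69, 69, 69, 68, 68, 69]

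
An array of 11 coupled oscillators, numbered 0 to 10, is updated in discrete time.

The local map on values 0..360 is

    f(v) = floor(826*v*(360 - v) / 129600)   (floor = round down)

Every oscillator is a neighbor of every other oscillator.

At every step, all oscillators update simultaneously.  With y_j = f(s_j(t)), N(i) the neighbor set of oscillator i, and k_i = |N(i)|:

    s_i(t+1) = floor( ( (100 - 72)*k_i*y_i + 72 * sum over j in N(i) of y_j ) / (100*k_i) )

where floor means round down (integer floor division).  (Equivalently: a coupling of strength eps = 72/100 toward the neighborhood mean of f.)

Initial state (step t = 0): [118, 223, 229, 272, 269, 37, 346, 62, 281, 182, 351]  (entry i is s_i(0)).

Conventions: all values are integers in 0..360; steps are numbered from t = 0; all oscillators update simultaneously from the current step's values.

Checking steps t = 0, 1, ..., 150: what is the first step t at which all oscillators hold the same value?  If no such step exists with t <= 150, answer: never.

Answer: 3
Key observation: Synchronization is absorbing here: once all oscillators are equal they stay equal, and step 3 is the first all-equal step.

Derivation:
t=0: [118, 223, 229, 272, 269, 37, 346, 62, 281, 182, 351]  (not all equal)
t=1: [143, 145, 145, 137, 137, 121, 111, 129, 134, 148, 109]  (not all equal)
t=2: [191, 192, 192, 191, 191, 189, 187, 190, 191, 192, 187]  (not all equal)
t=3: [205, 205, 205, 205, 205, 205, 205, 205, 205, 205, 205]  (all equal)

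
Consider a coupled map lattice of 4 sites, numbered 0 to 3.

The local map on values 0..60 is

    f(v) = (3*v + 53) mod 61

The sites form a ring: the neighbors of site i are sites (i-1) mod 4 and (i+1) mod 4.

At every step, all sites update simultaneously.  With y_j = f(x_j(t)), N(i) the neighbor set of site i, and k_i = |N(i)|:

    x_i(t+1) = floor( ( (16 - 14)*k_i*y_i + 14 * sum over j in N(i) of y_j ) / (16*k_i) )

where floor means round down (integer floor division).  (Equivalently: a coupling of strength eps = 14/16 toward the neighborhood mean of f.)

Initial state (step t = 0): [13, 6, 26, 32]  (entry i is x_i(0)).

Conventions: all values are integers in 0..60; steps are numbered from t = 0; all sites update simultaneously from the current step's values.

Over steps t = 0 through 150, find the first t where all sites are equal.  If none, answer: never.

Simulating step by step:
t=0: [13, 6, 26, 32]  (not all equal)
t=1: [20, 18, 17, 20]  (not all equal)
t=2: [49, 47, 48, 48]  (not all equal)
t=3: [13, 14, 12, 15]  (not all equal)
t=4: [34, 30, 34, 30]  (not all equal)
t=5: [22, 31, 22, 31]  (not all equal)
t=6: [28, 53, 28, 53]  (not all equal)
t=7: [27, 16, 27, 16]  (not all equal)
t=8: [36, 15, 36, 15]  (not all equal)
t=9: [37, 38, 37, 38]  (not all equal)
t=10: [44, 42, 44, 42]  (not all equal)
t=11: [50, 8, 50, 8]  (not all equal)
t=12: [16, 19, 16, 19]  (not all equal)
t=13: [47, 41, 47, 41]  (not all equal)
t=14: [48, 16, 48, 16]  (not all equal)
t=15: [36, 17, 36, 17]  (not all equal)
t=16: [42, 39, 42, 39]  (not all equal)
t=17: [49, 55, 49, 55]  (not all equal)
t=18: [32, 19, 32, 19]  (not all equal)
t=19: [46, 29, 46, 29]  (not all equal)
t=20: [16, 9, 16, 9]  (not all equal)
t=21: [21, 37, 21, 37]  (not all equal)
t=22: [43, 53, 43, 53]  (not all equal)
t=23: [32, 56, 32, 56]  (not all equal)
t=24: [36, 28, 36, 28]  (not all equal)
t=25: [18, 36, 18, 36]  (not all equal)
t=26: [39, 45, 39, 45]  (not all equal)
t=27: [10, 42, 10, 42]  (not all equal)
t=28: [52, 26, 52, 26]  (not all equal)
t=29: [11, 23, 11, 23]  (not all equal)
t=30: [3, 21, 3, 21]  (not all equal)
t=31: [48, 7, 48, 7]  (not all equal)
t=32: [13, 13, 13, 13]  (all equal)

Answer: 32
Key observation: Synchronization is absorbing here: once all sites are equal they stay equal, and step 32 is the first all-equal step.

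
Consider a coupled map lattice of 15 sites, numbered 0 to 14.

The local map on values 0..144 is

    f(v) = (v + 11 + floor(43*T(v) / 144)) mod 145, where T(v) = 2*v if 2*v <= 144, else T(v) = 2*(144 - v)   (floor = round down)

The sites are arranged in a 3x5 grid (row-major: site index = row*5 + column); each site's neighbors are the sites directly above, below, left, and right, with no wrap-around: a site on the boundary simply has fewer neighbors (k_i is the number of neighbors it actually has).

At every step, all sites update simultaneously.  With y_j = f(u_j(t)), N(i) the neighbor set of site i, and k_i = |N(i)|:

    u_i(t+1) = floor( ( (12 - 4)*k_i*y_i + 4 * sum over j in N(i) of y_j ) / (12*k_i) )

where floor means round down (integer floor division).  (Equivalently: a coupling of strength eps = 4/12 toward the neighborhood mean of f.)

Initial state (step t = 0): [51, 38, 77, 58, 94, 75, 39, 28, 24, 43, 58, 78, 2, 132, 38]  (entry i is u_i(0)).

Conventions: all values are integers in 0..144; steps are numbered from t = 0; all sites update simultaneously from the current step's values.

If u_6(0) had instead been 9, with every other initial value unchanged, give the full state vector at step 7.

Answer: [142, 117, 18, 4, 3, 132, 70, 18, 15, 15, 126, 77, 117, 116, 98]
Key observation: This trace re-runs the system from the modified initial state.

Derivation:
t=0: [51, 38, 77, 58, 94, 75, 9, 28, 24, 43, 58, 78, 2, 132, 38]
t=1: [94, 74, 110, 103, 119, 109, 48, 54, 52, 80, 111, 101, 30, 18, 61]
t=2: [133, 124, 134, 134, 140, 133, 99, 96, 96, 124, 140, 123, 69, 54, 100]
t=3: [4, 16, 19, 19, 6, 19, 102, 123, 109, 31, 6, 30, 106, 108, 107]
t=4: [24, 45, 36, 49, 30, 46, 103, 38, 113, 73, 29, 71, 114, 139, 126]
t=5: [60, 83, 72, 89, 74, 83, 122, 88, 119, 106, 72, 120, 117, 36, 23]
t=6: [114, 112, 127, 132, 129, 112, 33, 122, 135, 127, 105, 30, 118, 82, 65]
t=7: [142, 117, 18, 4, 3, 132, 70, 18, 15, 15, 126, 77, 117, 116, 98]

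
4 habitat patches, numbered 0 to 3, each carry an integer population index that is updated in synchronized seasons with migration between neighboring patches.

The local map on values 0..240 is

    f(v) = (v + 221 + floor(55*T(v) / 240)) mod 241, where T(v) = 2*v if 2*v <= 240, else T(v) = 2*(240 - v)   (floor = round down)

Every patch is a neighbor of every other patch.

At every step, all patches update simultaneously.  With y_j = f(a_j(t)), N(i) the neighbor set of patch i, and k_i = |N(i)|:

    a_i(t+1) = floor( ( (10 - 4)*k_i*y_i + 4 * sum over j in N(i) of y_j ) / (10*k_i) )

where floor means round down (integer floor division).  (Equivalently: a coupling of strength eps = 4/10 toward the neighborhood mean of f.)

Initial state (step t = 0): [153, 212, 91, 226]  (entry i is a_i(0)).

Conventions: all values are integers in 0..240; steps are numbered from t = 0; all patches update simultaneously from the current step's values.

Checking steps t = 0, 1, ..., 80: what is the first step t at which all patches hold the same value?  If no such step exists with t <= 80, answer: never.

Answer: 4
Key observation: Synchronization is absorbing here: once all patches are equal they stay equal, and step 4 is the first all-equal step.

Derivation:
t=0: [153, 212, 91, 226]  (not all equal)
t=1: [173, 188, 145, 192]  (not all equal)
t=2: [183, 187, 176, 188]  (not all equal)
t=3: [189, 189, 187, 189]  (not all equal)
t=4: [191, 191, 191, 191]  (all equal)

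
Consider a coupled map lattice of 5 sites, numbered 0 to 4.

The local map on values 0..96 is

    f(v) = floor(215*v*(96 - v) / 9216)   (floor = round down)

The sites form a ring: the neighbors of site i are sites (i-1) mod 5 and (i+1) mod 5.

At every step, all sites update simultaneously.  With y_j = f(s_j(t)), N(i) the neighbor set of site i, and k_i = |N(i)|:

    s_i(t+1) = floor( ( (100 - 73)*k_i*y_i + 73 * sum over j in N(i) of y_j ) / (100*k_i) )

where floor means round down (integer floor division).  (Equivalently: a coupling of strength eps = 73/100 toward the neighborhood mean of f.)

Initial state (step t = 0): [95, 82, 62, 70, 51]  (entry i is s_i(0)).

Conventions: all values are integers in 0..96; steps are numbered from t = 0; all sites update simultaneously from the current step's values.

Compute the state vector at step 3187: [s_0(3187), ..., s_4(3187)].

Simulating step by step:
t=0: [95, 82, 62, 70, 51]
t=1: [29, 25, 38, 48, 30]
t=2: [43, 46, 48, 49, 48]
t=3: [53, 53, 53, 53, 53]
t=4: [53, 53, 53, 53, 53]

Answer: [53, 53, 53, 53, 53]
Key observation: The state at step 3, [53, 53, 53, 53, 53], reappears at step 4: the system is in a cycle of period 1 from step 3 on.  Therefore the state at step 3187 equals the state at step 3 + ((3187 - 3) mod 1) = 3, which is [53, 53, 53, 53, 53].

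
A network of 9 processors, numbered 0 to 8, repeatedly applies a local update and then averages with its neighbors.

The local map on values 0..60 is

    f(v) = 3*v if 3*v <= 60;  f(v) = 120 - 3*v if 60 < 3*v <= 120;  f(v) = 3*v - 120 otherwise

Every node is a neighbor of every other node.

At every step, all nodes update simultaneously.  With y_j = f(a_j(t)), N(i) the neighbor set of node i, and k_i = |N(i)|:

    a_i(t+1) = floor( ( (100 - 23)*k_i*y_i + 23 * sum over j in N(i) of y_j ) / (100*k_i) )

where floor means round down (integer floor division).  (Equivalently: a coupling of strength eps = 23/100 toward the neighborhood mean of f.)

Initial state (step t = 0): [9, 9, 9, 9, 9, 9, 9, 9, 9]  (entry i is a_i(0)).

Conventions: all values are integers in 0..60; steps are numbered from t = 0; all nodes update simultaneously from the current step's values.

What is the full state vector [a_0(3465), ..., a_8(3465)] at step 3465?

Simulating step by step:
t=0: [9, 9, 9, 9, 9, 9, 9, 9, 9]
t=1: [27, 27, 27, 27, 27, 27, 27, 27, 27]
t=2: [39, 39, 39, 39, 39, 39, 39, 39, 39]
t=3: [3, 3, 3, 3, 3, 3, 3, 3, 3]
t=4: [9, 9, 9, 9, 9, 9, 9, 9, 9]

Answer: [27, 27, 27, 27, 27, 27, 27, 27, 27]
Key observation: The state at step 0, [9, 9, 9, 9, 9, 9, 9, 9, 9], reappears at step 4: the system is in a cycle of period 4 from step 0 on.  Therefore the state at step 3465 equals the state at step 0 + ((3465 - 0) mod 4) = 1, which is [27, 27, 27, 27, 27, 27, 27, 27, 27].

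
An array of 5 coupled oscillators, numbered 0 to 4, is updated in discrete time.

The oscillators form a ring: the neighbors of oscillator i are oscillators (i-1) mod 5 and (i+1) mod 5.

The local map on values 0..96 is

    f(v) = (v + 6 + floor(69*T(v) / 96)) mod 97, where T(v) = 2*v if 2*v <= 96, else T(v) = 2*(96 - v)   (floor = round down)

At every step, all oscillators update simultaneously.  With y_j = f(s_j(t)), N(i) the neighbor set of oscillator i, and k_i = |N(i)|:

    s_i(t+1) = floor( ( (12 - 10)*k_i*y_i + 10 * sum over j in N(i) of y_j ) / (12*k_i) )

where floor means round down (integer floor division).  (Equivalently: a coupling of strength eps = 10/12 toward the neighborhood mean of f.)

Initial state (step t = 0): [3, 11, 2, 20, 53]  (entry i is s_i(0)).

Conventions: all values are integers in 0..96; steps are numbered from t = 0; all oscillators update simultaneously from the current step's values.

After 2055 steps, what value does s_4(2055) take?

Simulating step by step:
t=0: [3, 11, 2, 20, 53]
t=1: [25, 14, 37, 22, 31]
t=2: [61, 74, 57, 83, 65]
t=3: [16, 19, 13, 18, 15]
t=4: [46, 42, 48, 41, 46]
t=5: [16, 21, 12, 20, 15]
t=6: [48, 42, 52, 41, 48]
t=7: [19, 22, 11, 22, 18]
t=8: [53, 44, 54, 43, 54]
t=9: [20, 21, 15, 21, 18]
t=10: [53, 49, 54, 47, 54]
t=11: [23, 23, 23, 23, 23]
t=12: [62, 62, 62, 62, 62]
t=13: [19, 19, 19, 19, 19]
t=14: [52, 52, 52, 52, 52]
t=15: [24, 24, 24, 24, 24]
t=16: [64, 64, 64, 64, 64]
t=17: [19, 19, 19, 19, 19]

Answer: s_4(2055) = 24
Key observation: The state at step 13, [19, 19, 19, 19, 19], reappears at step 17: the system is in a cycle of period 4 from step 13 on.  Therefore the state at step 2055 equals the state at step 13 + ((2055 - 13) mod 4) = 15, which is [24, 24, 24, 24, 24].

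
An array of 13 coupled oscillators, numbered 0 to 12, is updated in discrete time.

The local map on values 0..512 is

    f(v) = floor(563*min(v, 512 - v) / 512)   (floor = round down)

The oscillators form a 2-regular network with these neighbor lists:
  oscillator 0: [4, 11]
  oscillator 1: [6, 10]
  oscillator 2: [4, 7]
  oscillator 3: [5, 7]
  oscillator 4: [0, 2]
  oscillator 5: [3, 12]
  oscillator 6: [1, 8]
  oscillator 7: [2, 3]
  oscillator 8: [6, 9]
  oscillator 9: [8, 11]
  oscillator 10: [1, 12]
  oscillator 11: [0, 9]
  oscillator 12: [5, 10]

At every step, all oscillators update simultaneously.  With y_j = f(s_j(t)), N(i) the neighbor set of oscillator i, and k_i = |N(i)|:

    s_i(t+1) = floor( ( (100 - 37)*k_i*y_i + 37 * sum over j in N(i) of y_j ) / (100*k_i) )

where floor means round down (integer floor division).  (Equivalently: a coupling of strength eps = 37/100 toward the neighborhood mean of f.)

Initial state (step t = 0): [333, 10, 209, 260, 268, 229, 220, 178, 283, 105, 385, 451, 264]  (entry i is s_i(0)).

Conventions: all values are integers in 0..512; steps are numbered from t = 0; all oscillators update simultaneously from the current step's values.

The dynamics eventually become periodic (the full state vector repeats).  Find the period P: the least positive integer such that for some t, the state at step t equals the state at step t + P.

Simulating step by step:
t=0: [333, 10, 209, 260, 268, 229, 220, 178, 283, 105, 385, 451, 264]
t=1: [185, 76, 229, 257, 247, 259, 200, 216, 223, 131, 139, 99, 243]
t=2: [198, 120, 252, 271, 254, 276, 198, 247, 221, 156, 160, 132, 247]
t=3: [215, 155, 276, 265, 267, 262, 205, 271, 224, 179, 184, 163, 251]
t=4: [231, 186, 261, 270, 261, 273, 218, 265, 232, 202, 209, 192, 261]
t=5: [250, 215, 275, 266, 271, 265, 235, 271, 245, 226, 233, 220, 264]
t=6: [266, 243, 261, 269, 265, 271, 255, 265, 263, 250, 255, 248, 268]
t=7: [270, 271, 274, 267, 271, 265, 276, 271, 274, 273, 275, 272, 269]
t=8: [265, 262, 262, 268, 264, 269, 260, 265, 260, 262, 262, 263, 266]
t=9: [271, 274, 273, 268, 272, 267, 276, 271, 276, 274, 273, 272, 270]
t=10: [264, 260, 262, 267, 263, 268, 259, 265, 259, 261, 262, 263, 265]
t=11: [272, 276, 273, 269, 273, 268, 277, 271, 277, 275, 274, 273, 271]
t=12: [262, 259, 262, 266, 262, 267, 258, 264, 258, 260, 261, 261, 264]
t=13: [274, 277, 273, 270, 274, 269, 278, 272, 278, 277, 275, 275, 272]
t=14: [260, 258, 262, 265, 261, 266, 257, 263, 257, 258, 260, 259, 263]
t=15: [277, 278, 274, 271, 275, 270, 279, 272, 279, 279, 276, 278, 273]
t=16: [258, 257, 261, 264, 259, 265, 256, 263, 256, 256, 259, 257, 262]
t=17: [279, 279, 275, 272, 277, 271, 280, 273, 281, 280, 277, 280, 274]
t=18: [256, 256, 260, 263, 258, 263, 255, 261, 254, 254, 258, 255, 261]
t=19: [280, 280, 277, 273, 279, 273, 280, 275, 279, 279, 278, 280, 276]
t=20: [255, 255, 258, 261, 256, 261, 255, 260, 255, 255, 257, 255, 259]
t=21: [280, 280, 279, 276, 280, 276, 280, 277, 280, 280, 279, 280, 278]
t=22: [255, 255, 256, 258, 255, 258, 255, 257, 255, 255, 256, 255, 257]
t=23: [280, 280, 280, 279, 280, 279, 280, 280, 280, 280, 280, 280, 280]
t=24: [255, 255, 255, 255, 255, 255, 255, 255, 255, 255, 255, 255, 255]
t=25: [280, 280, 280, 280, 280, 280, 280, 280, 280, 280, 280, 280, 280]
t=26: [255, 255, 255, 255, 255, 255, 255, 255, 255, 255, 255, 255, 255]

Answer: 2
Key observation: The state at step 24, [255, 255, 255, 255, 255, 255, 255, 255, 255, 255, 255, 255, 255], reappears at step 26 — and no state repeats earlier — so the cycle the system enters has period 2.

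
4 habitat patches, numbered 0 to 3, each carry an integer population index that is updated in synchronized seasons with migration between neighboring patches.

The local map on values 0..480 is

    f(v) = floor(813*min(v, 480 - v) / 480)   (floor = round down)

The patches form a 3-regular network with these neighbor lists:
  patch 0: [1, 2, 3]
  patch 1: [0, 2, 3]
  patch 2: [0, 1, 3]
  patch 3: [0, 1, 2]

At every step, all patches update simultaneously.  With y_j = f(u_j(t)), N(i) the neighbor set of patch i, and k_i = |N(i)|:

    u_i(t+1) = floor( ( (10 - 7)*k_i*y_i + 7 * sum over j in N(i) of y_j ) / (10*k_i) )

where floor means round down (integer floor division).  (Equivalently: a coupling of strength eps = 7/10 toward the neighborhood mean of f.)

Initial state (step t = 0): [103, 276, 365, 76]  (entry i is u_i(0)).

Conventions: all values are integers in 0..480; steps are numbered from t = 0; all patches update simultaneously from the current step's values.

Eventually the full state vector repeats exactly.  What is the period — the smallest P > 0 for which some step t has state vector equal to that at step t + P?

Answer: 6
Key observation: The state at step 33, [245, 245, 245, 245], reappears at step 39 — and no state repeats earlier — so the cycle the system enters has period 6.

Derivation:
t=0: [103, 276, 365, 76]
t=1: [207, 219, 209, 204]
t=2: [354, 355, 354, 353]
t=3: [213, 212, 213, 213]
t=4: [359, 359, 359, 359]
t=5: [204, 204, 204, 204]
t=6: [345, 345, 345, 345]
t=7: [228, 228, 228, 228]
t=8: [386, 386, 386, 386]
t=9: [159, 159, 159, 159]
t=10: [269, 269, 269, 269]
t=11: [357, 357, 357, 357]
t=12: [208, 208, 208, 208]
t=13: [352, 352, 352, 352]
t=14: [216, 216, 216, 216]
t=15: [365, 365, 365, 365]
t=16: [194, 194, 194, 194]
t=17: [328, 328, 328, 328]
t=18: [257, 257, 257, 257]
t=19: [377, 377, 377, 377]
t=20: [174, 174, 174, 174]
t=21: [294, 294, 294, 294]
t=22: [315, 315, 315, 315]
t=23: [279, 279, 279, 279]
t=24: [340, 340, 340, 340]
t=25: [237, 237, 237, 237]
t=26: [401, 401, 401, 401]
t=27: [133, 133, 133, 133]
t=28: [225, 225, 225, 225]
t=29: [381, 381, 381, 381]
t=30: [167, 167, 167, 167]
t=31: [282, 282, 282, 282]
t=32: [335, 335, 335, 335]
t=33: [245, 245, 245, 245]
t=34: [398, 398, 398, 398]
t=35: [138, 138, 138, 138]
t=36: [233, 233, 233, 233]
t=37: [394, 394, 394, 394]
t=38: [145, 145, 145, 145]
t=39: [245, 245, 245, 245]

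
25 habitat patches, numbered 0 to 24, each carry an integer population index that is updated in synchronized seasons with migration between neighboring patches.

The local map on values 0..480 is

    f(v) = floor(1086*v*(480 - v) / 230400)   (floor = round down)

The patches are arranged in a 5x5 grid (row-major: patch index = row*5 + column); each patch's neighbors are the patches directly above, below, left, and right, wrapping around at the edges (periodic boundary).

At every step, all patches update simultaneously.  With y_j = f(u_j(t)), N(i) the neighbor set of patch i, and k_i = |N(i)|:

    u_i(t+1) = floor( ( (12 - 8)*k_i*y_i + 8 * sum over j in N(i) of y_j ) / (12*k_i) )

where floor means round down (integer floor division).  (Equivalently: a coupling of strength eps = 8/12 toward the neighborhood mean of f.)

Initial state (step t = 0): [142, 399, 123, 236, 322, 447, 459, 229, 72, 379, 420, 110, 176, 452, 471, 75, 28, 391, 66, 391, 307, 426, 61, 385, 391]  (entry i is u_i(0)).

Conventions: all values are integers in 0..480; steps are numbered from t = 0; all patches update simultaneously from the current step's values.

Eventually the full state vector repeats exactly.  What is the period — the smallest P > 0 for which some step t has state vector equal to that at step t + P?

Answer: 2
Key observation: The state at step 4, [267, 267, 267, 267, 267, 267, 267, 267, 267, 267, 267, 267, 267, 267, 268, 267, 267, 267, 267, 267, 267, 267, 267, 267, 267], reappears at step 6 — and no state repeats earlier — so the cycle the system enters has period 2.

Derivation:
t=0: [142, 399, 123, 236, 322, 447, 459, 229, 72, 379, 420, 110, 176, 452, 471, 75, 28, 391, 66, 391, 307, 426, 61, 385, 391]
t=1: [193, 148, 204, 216, 219, 117, 128, 196, 176, 137, 109, 142, 198, 109, 93, 146, 120, 147, 135, 130, 190, 132, 148, 171, 192]
t=2: [246, 236, 253, 261, 258, 214, 223, 252, 240, 222, 200, 220, 239, 213, 192, 220, 217, 229, 220, 217, 247, 226, 237, 246, 251]
t=3: [270, 270, 270, 269, 269, 268, 269, 270, 269, 267, 265, 268, 269, 267, 264, 268, 269, 270, 269, 267, 270, 270, 270, 270, 270]
t=4: [267, 267, 267, 267, 267, 267, 267, 267, 267, 267, 267, 267, 267, 267, 268, 267, 267, 267, 267, 267, 267, 267, 267, 267, 267]
t=5: [268, 268, 268, 268, 268, 268, 268, 268, 268, 267, 267, 268, 268, 267, 267, 268, 268, 268, 268, 267, 268, 268, 268, 268, 268]
t=6: [267, 267, 267, 267, 267, 267, 267, 267, 267, 267, 267, 267, 267, 267, 268, 267, 267, 267, 267, 267, 267, 267, 267, 267, 267]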